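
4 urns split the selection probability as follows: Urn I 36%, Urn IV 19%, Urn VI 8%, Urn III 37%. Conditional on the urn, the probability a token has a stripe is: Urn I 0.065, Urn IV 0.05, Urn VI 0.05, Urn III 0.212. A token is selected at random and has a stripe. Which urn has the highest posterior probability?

Prior × likelihood for each hypothesis:
  Urn I: 0.36 × 0.065 = 0.0234
  Urn IV: 0.19 × 0.05 = 0.0095
  Urn VI: 0.08 × 0.05 = 0.004
  Urn III: 0.37 × 0.212 = 0.07844
Total = 0.11534.
Largest term belongs to Urn III, so Urn III is most probable.

Urn III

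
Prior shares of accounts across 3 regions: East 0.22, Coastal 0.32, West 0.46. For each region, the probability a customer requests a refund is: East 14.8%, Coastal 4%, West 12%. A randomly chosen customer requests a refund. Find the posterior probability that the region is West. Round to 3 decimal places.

0.549

Unnormalized posteriors (prior × likelihood):
  East: 0.22 × 0.148 = 0.03256
  Coastal: 0.32 × 0.04 = 0.0128
  West: 0.46 × 0.12 = 0.0552
Total = 0.10056.
P(West | evidence) = 0.0552 / 0.10056 ≈ 0.549.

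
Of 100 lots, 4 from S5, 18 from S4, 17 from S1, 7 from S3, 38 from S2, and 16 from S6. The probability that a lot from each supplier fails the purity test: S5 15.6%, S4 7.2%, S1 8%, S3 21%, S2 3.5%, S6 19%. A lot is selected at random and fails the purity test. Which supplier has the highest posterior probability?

Compute prior × likelihood for every hypothesis:
  S5: 0.04 × 0.156 = 0.00624
  S4: 0.18 × 0.072 = 0.01296
  S1: 0.17 × 0.08 = 0.0136
  S3: 0.07 × 0.21 = 0.0147
  S2: 0.38 × 0.035 = 0.0133
  S6: 0.16 × 0.19 = 0.0304
Sum = 0.0912.
Largest term belongs to S6, so S6 is most probable.

S6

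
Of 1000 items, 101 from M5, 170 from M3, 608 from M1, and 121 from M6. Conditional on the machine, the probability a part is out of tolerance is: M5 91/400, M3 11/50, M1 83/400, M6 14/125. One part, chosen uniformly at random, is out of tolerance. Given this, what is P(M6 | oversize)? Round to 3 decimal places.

Unnormalized posteriors (prior × likelihood):
  M5: 0.101 × 0.2275 = 0.0229775
  M3: 0.17 × 0.22 = 0.0374
  M1: 0.608 × 0.2075 = 0.12616
  M6: 0.121 × 0.112 = 0.013552
Normalizing constant = 0.2000895.
P(M6 | evidence) = 0.013552 / 0.2000895 ≈ 0.068.

0.068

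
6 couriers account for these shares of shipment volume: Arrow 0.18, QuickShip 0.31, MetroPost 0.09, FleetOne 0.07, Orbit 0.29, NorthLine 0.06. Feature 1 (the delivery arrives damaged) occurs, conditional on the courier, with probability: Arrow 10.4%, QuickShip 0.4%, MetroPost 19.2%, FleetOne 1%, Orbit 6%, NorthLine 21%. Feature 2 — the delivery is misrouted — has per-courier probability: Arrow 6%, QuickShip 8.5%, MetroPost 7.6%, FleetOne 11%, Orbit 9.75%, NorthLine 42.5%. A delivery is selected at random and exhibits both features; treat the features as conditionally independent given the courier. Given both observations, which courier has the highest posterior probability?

NorthLine

Unnormalized posteriors (prior × likelihood):
  Arrow: 0.18 × 0.104 × 0.06 = 0.0011232
  QuickShip: 0.31 × 0.004 × 0.085 = 0.0001054
  MetroPost: 0.09 × 0.192 × 0.076 = 0.00131328
  FleetOne: 0.07 × 0.01 × 0.11 = 0.000077
  Orbit: 0.29 × 0.06 × 0.0975 = 0.0016965
  NorthLine: 0.06 × 0.21 × 0.425 = 0.005355
Normalizing constant = 0.00967038.
Largest term belongs to NorthLine, so NorthLine is most probable.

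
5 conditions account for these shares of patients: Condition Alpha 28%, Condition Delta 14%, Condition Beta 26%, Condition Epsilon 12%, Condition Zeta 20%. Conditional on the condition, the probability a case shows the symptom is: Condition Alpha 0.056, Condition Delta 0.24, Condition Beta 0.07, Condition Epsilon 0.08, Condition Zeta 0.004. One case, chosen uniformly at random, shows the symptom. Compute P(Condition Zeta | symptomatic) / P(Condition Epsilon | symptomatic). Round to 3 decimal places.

0.083

By Bayes' rule, posterior ∝ prior × likelihood:
  Condition Alpha: 0.28 × 0.056 = 0.01568
  Condition Delta: 0.14 × 0.24 = 0.0336
  Condition Beta: 0.26 × 0.07 = 0.0182
  Condition Epsilon: 0.12 × 0.08 = 0.0096
  Condition Zeta: 0.2 × 0.004 = 0.0008
Sum = 0.07788.
The ratio is 0.0008 / 0.0096 (the normalizer cancels) = 0.083.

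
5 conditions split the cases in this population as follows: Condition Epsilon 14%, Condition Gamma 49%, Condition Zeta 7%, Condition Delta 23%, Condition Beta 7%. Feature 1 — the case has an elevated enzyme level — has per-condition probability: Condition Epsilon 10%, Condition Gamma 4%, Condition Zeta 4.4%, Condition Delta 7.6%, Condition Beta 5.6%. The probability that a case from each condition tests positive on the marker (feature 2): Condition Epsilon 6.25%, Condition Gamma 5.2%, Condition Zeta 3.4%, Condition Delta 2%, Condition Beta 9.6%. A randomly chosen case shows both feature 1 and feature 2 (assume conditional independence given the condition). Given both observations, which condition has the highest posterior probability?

Condition Gamma

Prior × likelihood for each hypothesis:
  Condition Epsilon: 0.14 × 0.1 × 0.0625 = 0.000875
  Condition Gamma: 0.49 × 0.04 × 0.052 = 0.0010192
  Condition Zeta: 0.07 × 0.044 × 0.034 = 0.00010472
  Condition Delta: 0.23 × 0.076 × 0.02 = 0.0003496
  Condition Beta: 0.07 × 0.056 × 0.096 = 0.00037632
Normalizing constant = 0.00272484.
Largest term belongs to Condition Gamma, so Condition Gamma is most probable.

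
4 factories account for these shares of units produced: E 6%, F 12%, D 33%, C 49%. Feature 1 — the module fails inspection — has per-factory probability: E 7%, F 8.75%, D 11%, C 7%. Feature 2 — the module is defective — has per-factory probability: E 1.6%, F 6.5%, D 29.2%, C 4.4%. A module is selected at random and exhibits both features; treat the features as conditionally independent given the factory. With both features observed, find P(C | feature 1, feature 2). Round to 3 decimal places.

0.117

By Bayes' rule, posterior ∝ prior × likelihood:
  E: 0.06 × 0.07 × 0.016 = 0.0000672
  F: 0.12 × 0.0875 × 0.065 = 0.0006825
  D: 0.33 × 0.11 × 0.292 = 0.0105996
  C: 0.49 × 0.07 × 0.044 = 0.0015092
Sum = 0.0128585.
P(C | evidence) = 0.0015092 / 0.0128585 ≈ 0.117.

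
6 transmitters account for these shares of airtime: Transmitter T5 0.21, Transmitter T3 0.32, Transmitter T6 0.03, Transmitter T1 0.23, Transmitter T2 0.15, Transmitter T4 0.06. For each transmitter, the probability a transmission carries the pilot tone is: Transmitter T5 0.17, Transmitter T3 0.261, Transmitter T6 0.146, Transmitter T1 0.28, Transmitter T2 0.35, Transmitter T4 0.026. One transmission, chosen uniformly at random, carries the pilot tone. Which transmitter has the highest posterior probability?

Compute prior × likelihood for every hypothesis:
  Transmitter T5: 0.21 × 0.17 = 0.0357
  Transmitter T3: 0.32 × 0.261 = 0.08352
  Transmitter T6: 0.03 × 0.146 = 0.00438
  Transmitter T1: 0.23 × 0.28 = 0.0644
  Transmitter T2: 0.15 × 0.35 = 0.0525
  Transmitter T4: 0.06 × 0.026 = 0.00156
Total = 0.24206.
Largest term belongs to Transmitter T3, so Transmitter T3 is most probable.

Transmitter T3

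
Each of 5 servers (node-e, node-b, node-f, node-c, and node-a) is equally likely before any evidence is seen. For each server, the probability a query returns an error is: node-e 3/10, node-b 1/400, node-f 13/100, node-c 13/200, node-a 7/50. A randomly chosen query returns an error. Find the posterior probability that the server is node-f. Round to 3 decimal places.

With a uniform prior (1/5 each), posterior ∝ likelihood:
  node-e: 0.3
  node-b: 0.0025
  node-f: 0.13
  node-c: 0.065
  node-a: 0.14
Sum = 0.6375.
P(node-f | evidence) = 0.13 / 0.6375 ≈ 0.204.

0.204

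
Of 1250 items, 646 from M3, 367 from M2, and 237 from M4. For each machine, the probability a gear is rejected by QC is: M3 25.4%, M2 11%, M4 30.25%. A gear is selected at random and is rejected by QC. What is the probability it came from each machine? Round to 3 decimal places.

M3 0.594, M2 0.146, M4 0.260

Compute prior × likelihood for every hypothesis:
  M3: 0.5168 × 0.254 = 0.1312672
  M2: 0.2936 × 0.11 = 0.032296
  M4: 0.1896 × 0.3025 = 0.057354
Total = 0.2209172.
P(M3 | rejected) = 0.1312672/0.2209172 ≈ 0.594
P(M2 | rejected) = 0.032296/0.2209172 ≈ 0.146
P(M4 | rejected) = 0.057354/0.2209172 ≈ 0.260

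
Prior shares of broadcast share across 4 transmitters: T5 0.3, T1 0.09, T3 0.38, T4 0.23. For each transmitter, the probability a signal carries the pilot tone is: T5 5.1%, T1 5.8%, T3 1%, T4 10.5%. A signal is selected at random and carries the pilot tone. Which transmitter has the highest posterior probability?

T4

By Bayes' rule, posterior ∝ prior × likelihood:
  T5: 0.3 × 0.051 = 0.0153
  T1: 0.09 × 0.058 = 0.00522
  T3: 0.38 × 0.01 = 0.0038
  T4: 0.23 × 0.105 = 0.02415
Normalizing constant = 0.04847.
Largest term belongs to T4, so T4 is most probable.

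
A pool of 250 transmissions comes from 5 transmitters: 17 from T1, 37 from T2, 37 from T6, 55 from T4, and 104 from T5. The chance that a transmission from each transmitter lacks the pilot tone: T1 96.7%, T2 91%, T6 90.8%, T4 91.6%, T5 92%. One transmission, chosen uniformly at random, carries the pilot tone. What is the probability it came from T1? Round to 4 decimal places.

0.0277

Taking complements, P(pilot | each) = T1 0.033, T2 0.09, T6 0.092, T4 0.084, T5 0.08.
Unnormalized posteriors (prior × likelihood):
  T1: 0.068 × 0.033 = 0.002244
  T2: 0.148 × 0.09 = 0.01332
  T6: 0.148 × 0.092 = 0.013616
  T4: 0.22 × 0.084 = 0.01848
  T5: 0.416 × 0.08 = 0.03328
Total = 0.08094.
P(T1 | evidence) = 0.002244 / 0.08094 ≈ 0.0277.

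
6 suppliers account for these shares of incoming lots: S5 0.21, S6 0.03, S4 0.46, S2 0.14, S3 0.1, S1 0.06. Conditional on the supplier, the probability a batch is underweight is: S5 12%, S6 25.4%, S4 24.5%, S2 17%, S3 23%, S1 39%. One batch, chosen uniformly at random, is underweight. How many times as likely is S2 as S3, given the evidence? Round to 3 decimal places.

1.035

By Bayes' rule, posterior ∝ prior × likelihood:
  S5: 0.21 × 0.12 = 0.0252
  S6: 0.03 × 0.254 = 0.00762
  S4: 0.46 × 0.245 = 0.1127
  S2: 0.14 × 0.17 = 0.0238
  S3: 0.1 × 0.23 = 0.023
  S1: 0.06 × 0.39 = 0.0234
Sum = 0.21572.
The ratio is 0.0238 / 0.023 (the normalizer cancels) = 1.035.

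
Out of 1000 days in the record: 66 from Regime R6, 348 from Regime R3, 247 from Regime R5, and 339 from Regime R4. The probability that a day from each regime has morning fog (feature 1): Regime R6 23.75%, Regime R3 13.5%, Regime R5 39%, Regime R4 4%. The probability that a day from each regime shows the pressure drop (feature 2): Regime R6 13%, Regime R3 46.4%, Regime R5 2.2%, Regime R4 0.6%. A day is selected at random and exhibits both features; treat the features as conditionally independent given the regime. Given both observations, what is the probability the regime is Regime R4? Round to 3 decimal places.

0.003

Unnormalized posteriors (prior × likelihood):
  Regime R6: 0.066 × 0.2375 × 0.13 = 0.00203775
  Regime R3: 0.348 × 0.135 × 0.464 = 0.02179872
  Regime R5: 0.247 × 0.39 × 0.022 = 0.00211926
  Regime R4: 0.339 × 0.04 × 0.006 = 0.00008136
Total = 0.02603709.
P(Regime R4 | evidence) = 0.00008136 / 0.02603709 ≈ 0.003.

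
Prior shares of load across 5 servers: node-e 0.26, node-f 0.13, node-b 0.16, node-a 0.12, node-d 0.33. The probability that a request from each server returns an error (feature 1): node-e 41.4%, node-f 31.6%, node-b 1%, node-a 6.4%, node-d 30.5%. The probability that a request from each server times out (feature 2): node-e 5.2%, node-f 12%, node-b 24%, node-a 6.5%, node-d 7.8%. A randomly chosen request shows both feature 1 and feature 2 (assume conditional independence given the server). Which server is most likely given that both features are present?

Compute prior × likelihood for every hypothesis:
  node-e: 0.26 × 0.414 × 0.052 = 0.00559728
  node-f: 0.13 × 0.316 × 0.12 = 0.0049296
  node-b: 0.16 × 0.01 × 0.24 = 0.000384
  node-a: 0.12 × 0.064 × 0.065 = 0.0004992
  node-d: 0.33 × 0.305 × 0.078 = 0.0078507
Total = 0.01926078.
Largest term belongs to node-d, so node-d is most probable.

node-d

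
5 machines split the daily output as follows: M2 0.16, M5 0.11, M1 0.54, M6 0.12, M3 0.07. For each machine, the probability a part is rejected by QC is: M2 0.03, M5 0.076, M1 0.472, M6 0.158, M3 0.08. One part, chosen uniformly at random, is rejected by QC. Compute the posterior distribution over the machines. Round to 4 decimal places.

M2 0.0164, M5 0.0286, M1 0.8711, M6 0.0648, M3 0.0191

Unnormalized posteriors (prior × likelihood):
  M2: 0.16 × 0.03 = 0.0048
  M5: 0.11 × 0.076 = 0.00836
  M1: 0.54 × 0.472 = 0.25488
  M6: 0.12 × 0.158 = 0.01896
  M3: 0.07 × 0.08 = 0.0056
Sum = 0.2926.
P(M2 | rejected) = 0.0048/0.2926 ≈ 0.0164
P(M5 | rejected) = 0.00836/0.2926 ≈ 0.0286
P(M1 | rejected) = 0.25488/0.2926 ≈ 0.8711
P(M6 | rejected) = 0.01896/0.2926 ≈ 0.0648
P(M3 | rejected) = 0.0056/0.2926 ≈ 0.0191
(Check: 0.0164+0.0286+0.8711+0.0648+0.0191 = 1.0000.)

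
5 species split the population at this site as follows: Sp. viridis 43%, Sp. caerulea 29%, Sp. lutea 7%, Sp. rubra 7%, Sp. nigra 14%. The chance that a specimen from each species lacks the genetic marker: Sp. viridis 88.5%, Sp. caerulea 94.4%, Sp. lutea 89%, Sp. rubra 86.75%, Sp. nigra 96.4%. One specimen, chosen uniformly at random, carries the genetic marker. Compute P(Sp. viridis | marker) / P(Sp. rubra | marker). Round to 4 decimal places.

Taking complements, P(marker | each) = Sp. viridis 0.115, Sp. caerulea 0.056, Sp. lutea 0.11, Sp. rubra 0.1325, Sp. nigra 0.036.
Prior × likelihood for each hypothesis:
  Sp. viridis: 0.43 × 0.115 = 0.04945
  Sp. caerulea: 0.29 × 0.056 = 0.01624
  Sp. lutea: 0.07 × 0.11 = 0.0077
  Sp. rubra: 0.07 × 0.1325 = 0.009275
  Sp. nigra: 0.14 × 0.036 = 0.00504
Normalizing constant = 0.087705.
The ratio is 0.04945 / 0.009275 (the normalizer cancels) = 5.3315.

5.3315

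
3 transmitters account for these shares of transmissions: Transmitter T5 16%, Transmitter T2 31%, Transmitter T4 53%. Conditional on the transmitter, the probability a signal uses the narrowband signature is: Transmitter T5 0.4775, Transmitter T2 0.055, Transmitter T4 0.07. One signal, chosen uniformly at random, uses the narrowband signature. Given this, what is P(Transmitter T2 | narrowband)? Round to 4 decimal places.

0.1306

Unnormalized posteriors (prior × likelihood):
  Transmitter T5: 0.16 × 0.4775 = 0.0764
  Transmitter T2: 0.31 × 0.055 = 0.01705
  Transmitter T4: 0.53 × 0.07 = 0.0371
Sum = 0.13055.
P(Transmitter T2 | evidence) = 0.01705 / 0.13055 ≈ 0.1306.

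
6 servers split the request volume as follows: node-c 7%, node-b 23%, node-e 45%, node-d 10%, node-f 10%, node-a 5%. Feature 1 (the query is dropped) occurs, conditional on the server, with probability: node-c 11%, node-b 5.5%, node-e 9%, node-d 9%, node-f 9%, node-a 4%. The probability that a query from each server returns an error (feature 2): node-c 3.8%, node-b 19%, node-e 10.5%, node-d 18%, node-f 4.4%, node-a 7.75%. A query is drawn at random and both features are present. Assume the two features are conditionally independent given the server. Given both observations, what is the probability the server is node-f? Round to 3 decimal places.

0.043

Prior × likelihood for each hypothesis:
  node-c: 0.07 × 0.11 × 0.038 = 0.0002926
  node-b: 0.23 × 0.055 × 0.19 = 0.0024035
  node-e: 0.45 × 0.09 × 0.105 = 0.0042525
  node-d: 0.1 × 0.09 × 0.18 = 0.00162
  node-f: 0.1 × 0.09 × 0.044 = 0.000396
  node-a: 0.05 × 0.04 × 0.0775 = 0.000155
Normalizing constant = 0.0091196.
P(node-f | evidence) = 0.000396 / 0.0091196 ≈ 0.043.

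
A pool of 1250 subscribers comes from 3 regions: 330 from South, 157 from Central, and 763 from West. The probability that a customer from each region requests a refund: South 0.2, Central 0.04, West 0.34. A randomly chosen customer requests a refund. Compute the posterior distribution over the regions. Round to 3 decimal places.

Unnormalized posteriors (prior × likelihood):
  South: 0.264 × 0.2 = 0.0528
  Central: 0.1256 × 0.04 = 0.005024
  West: 0.6104 × 0.34 = 0.207536
Sum = 0.26536.
P(South | refund) = 0.0528/0.26536 ≈ 0.199
P(Central | refund) = 0.005024/0.26536 ≈ 0.019
P(West | refund) = 0.207536/0.26536 ≈ 0.782

South 0.199, Central 0.019, West 0.782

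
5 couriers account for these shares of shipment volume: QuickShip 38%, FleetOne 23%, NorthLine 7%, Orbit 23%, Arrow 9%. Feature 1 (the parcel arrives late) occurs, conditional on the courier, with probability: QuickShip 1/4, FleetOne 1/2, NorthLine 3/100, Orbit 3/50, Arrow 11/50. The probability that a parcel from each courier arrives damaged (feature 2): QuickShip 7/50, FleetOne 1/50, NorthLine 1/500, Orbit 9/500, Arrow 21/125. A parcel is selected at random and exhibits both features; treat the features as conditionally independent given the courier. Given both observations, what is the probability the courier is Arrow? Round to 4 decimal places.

Prior × likelihood for each hypothesis:
  QuickShip: 0.38 × 0.25 × 0.14 = 0.0133
  FleetOne: 0.23 × 0.5 × 0.02 = 0.0023
  NorthLine: 0.07 × 0.03 × 0.002 = 0.0000042
  Orbit: 0.23 × 0.06 × 0.018 = 0.0002484
  Arrow: 0.09 × 0.22 × 0.168 = 0.0033264
Normalizing constant = 0.019179.
P(Arrow | evidence) = 0.0033264 / 0.019179 ≈ 0.1734.

0.1734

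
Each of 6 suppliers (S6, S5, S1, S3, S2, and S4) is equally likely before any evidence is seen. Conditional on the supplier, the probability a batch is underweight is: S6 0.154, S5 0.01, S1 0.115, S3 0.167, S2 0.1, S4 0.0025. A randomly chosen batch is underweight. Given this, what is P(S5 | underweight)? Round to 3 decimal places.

With a uniform prior (1/6 each), posterior ∝ likelihood:
  S6: 0.154
  S5: 0.01
  S1: 0.115
  S3: 0.167
  S2: 0.1
  S4: 0.0025
Normalizing constant = 0.5485.
P(S5 | evidence) = 0.01 / 0.5485 ≈ 0.018.

0.018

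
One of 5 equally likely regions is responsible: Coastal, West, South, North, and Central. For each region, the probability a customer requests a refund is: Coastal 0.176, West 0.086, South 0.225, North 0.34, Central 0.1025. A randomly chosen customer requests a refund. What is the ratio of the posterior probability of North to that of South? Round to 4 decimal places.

With a uniform prior (1/5 each), posterior ∝ likelihood:
  Coastal: 0.176
  West: 0.086
  South: 0.225
  North: 0.34
  Central: 0.1025
Sum = 0.9295.
The ratio is 0.34 / 0.225 (the normalizer cancels) = 1.5111.

1.5111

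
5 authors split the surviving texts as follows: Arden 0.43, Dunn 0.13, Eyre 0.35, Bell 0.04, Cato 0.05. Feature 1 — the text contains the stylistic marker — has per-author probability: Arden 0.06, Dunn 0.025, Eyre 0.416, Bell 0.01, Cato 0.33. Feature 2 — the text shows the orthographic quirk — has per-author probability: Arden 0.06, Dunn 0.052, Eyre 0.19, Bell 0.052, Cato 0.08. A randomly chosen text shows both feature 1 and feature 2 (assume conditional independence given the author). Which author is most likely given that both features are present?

Eyre

Unnormalized posteriors (prior × likelihood):
  Arden: 0.43 × 0.06 × 0.06 = 0.001548
  Dunn: 0.13 × 0.025 × 0.052 = 0.000169
  Eyre: 0.35 × 0.416 × 0.19 = 0.027664
  Bell: 0.04 × 0.01 × 0.052 = 0.0000208
  Cato: 0.05 × 0.33 × 0.08 = 0.00132
Sum = 0.0307218.
Largest term belongs to Eyre, so Eyre is most probable.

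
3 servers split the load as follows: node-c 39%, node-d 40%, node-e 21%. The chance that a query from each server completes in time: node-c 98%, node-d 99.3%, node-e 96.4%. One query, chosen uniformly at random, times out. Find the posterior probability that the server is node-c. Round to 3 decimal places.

Taking complements, P(timeout | each) = node-c 0.02, node-d 0.007, node-e 0.036.
Compute prior × likelihood for every hypothesis:
  node-c: 0.39 × 0.02 = 0.0078
  node-d: 0.4 × 0.007 = 0.0028
  node-e: 0.21 × 0.036 = 0.00756
Normalizing constant = 0.01816.
P(node-c | evidence) = 0.0078 / 0.01816 ≈ 0.430.

0.430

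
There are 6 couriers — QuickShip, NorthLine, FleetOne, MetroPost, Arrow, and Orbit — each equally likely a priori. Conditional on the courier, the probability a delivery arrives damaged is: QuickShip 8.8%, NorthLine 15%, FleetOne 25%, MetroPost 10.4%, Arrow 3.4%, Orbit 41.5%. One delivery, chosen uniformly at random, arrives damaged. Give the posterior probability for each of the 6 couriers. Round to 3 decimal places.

QuickShip 0.085, NorthLine 0.144, FleetOne 0.240, MetroPost 0.100, Arrow 0.033, Orbit 0.399

With a uniform prior (1/6 each), posterior ∝ likelihood:
  QuickShip: 0.088
  NorthLine: 0.15
  FleetOne: 0.25
  MetroPost: 0.104
  Arrow: 0.034
  Orbit: 0.415
Sum = 1.041.
P(QuickShip | damaged) = 0.088/1.041 ≈ 0.085
P(NorthLine | damaged) = 0.15/1.041 ≈ 0.144
P(FleetOne | damaged) = 0.25/1.041 ≈ 0.240
P(MetroPost | damaged) = 0.104/1.041 ≈ 0.100
P(Arrow | damaged) = 0.034/1.041 ≈ 0.033
P(Orbit | damaged) = 0.415/1.041 ≈ 0.399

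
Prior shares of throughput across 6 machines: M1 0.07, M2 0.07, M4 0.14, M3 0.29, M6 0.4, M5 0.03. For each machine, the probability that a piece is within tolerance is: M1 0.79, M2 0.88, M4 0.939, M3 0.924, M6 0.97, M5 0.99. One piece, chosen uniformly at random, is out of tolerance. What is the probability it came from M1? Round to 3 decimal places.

Taking complements, P(oversize | each) = M1 0.21, M2 0.12, M4 0.061, M3 0.076, M6 0.03, M5 0.01.
Prior × likelihood for each hypothesis:
  M1: 0.07 × 0.21 = 0.0147
  M2: 0.07 × 0.12 = 0.0084
  M4: 0.14 × 0.061 = 0.00854
  M3: 0.29 × 0.076 = 0.02204
  M6: 0.4 × 0.03 = 0.012
  M5: 0.03 × 0.01 = 0.0003
Total = 0.06598.
P(M1 | evidence) = 0.0147 / 0.06598 ≈ 0.223.

0.223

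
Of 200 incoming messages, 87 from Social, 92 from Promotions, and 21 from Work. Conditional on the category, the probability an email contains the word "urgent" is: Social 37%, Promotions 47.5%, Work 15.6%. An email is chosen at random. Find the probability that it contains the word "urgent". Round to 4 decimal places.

By Bayes' rule, posterior ∝ prior × likelihood:
  Social: 0.435 × 0.37 = 0.16095
  Promotions: 0.46 × 0.475 = 0.2185
  Work: 0.105 × 0.156 = 0.01638
P(urgent-flag) = 0.16095 + 0.2185 + 0.01638 = 0.39583 → 0.3958.

0.3958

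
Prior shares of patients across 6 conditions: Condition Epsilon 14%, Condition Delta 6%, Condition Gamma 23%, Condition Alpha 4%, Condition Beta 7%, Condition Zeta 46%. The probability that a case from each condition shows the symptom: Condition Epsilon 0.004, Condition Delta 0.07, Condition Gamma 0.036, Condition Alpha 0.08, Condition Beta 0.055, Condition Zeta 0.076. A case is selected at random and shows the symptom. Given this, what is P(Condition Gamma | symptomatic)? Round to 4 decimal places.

Unnormalized posteriors (prior × likelihood):
  Condition Epsilon: 0.14 × 0.004 = 0.00056
  Condition Delta: 0.06 × 0.07 = 0.0042
  Condition Gamma: 0.23 × 0.036 = 0.00828
  Condition Alpha: 0.04 × 0.08 = 0.0032
  Condition Beta: 0.07 × 0.055 = 0.00385
  Condition Zeta: 0.46 × 0.076 = 0.03496
Sum = 0.05505.
P(Condition Gamma | evidence) = 0.00828 / 0.05505 ≈ 0.1504.

0.1504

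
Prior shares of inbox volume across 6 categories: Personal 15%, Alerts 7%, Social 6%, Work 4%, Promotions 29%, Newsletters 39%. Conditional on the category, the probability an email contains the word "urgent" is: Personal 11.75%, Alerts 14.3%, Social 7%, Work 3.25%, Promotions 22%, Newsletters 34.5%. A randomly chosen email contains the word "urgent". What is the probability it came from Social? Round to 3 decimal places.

0.018

Unnormalized posteriors (prior × likelihood):
  Personal: 0.15 × 0.1175 = 0.017625
  Alerts: 0.07 × 0.143 = 0.01001
  Social: 0.06 × 0.07 = 0.0042
  Work: 0.04 × 0.0325 = 0.0013
  Promotions: 0.29 × 0.22 = 0.0638
  Newsletters: 0.39 × 0.345 = 0.13455
Total = 0.231485.
P(Social | evidence) = 0.0042 / 0.231485 ≈ 0.018.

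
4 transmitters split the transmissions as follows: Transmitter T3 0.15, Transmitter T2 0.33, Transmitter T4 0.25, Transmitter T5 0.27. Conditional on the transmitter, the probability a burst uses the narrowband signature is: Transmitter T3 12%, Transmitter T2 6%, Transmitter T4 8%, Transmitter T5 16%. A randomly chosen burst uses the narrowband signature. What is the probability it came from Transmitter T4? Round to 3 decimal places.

Unnormalized posteriors (prior × likelihood):
  Transmitter T3: 0.15 × 0.12 = 0.018
  Transmitter T2: 0.33 × 0.06 = 0.0198
  Transmitter T4: 0.25 × 0.08 = 0.02
  Transmitter T5: 0.27 × 0.16 = 0.0432
Normalizing constant = 0.101.
P(Transmitter T4 | evidence) = 0.02 / 0.101 ≈ 0.198.

0.198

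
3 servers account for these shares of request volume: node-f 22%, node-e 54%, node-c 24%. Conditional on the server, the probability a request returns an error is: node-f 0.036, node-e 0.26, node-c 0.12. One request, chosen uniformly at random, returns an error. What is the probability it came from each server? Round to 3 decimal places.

Prior × likelihood for each hypothesis:
  node-f: 0.22 × 0.036 = 0.00792
  node-e: 0.54 × 0.26 = 0.1404
  node-c: 0.24 × 0.12 = 0.0288
Sum = 0.17712.
P(node-f | error) = 0.00792/0.17712 ≈ 0.045
P(node-e | error) = 0.1404/0.17712 ≈ 0.793
P(node-c | error) = 0.0288/0.17712 ≈ 0.163

node-f 0.045, node-e 0.793, node-c 0.163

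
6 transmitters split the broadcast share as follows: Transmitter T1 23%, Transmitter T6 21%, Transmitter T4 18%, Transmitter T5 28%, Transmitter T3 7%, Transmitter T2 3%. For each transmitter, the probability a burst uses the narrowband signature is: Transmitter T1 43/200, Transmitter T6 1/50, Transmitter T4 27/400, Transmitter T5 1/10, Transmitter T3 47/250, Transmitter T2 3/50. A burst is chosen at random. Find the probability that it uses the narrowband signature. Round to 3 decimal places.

Unnormalized posteriors (prior × likelihood):
  Transmitter T1: 0.23 × 0.215 = 0.04945
  Transmitter T6: 0.21 × 0.02 = 0.0042
  Transmitter T4: 0.18 × 0.0675 = 0.01215
  Transmitter T5: 0.28 × 0.1 = 0.028
  Transmitter T3: 0.07 × 0.188 = 0.01316
  Transmitter T2: 0.03 × 0.06 = 0.0018
P(narrowband) = 0.04945 + 0.0042 + 0.01215 + 0.028 + 0.01316 + 0.0018 = 0.10876 → 0.109.

0.109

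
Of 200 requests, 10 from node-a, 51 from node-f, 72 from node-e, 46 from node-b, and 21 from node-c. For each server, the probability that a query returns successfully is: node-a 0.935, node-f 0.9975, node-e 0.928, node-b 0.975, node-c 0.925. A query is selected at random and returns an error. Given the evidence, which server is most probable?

Taking complements, P(error | each) = node-a 0.065, node-f 0.0025, node-e 0.072, node-b 0.025, node-c 0.075.
Prior × likelihood for each hypothesis:
  node-a: 0.05 × 0.065 = 0.00325
  node-f: 0.255 × 0.0025 = 0.0006375
  node-e: 0.36 × 0.072 = 0.02592
  node-b: 0.23 × 0.025 = 0.00575
  node-c: 0.105 × 0.075 = 0.007875
Normalizing constant = 0.0434325.
Largest term belongs to node-e, so node-e is most probable.

node-e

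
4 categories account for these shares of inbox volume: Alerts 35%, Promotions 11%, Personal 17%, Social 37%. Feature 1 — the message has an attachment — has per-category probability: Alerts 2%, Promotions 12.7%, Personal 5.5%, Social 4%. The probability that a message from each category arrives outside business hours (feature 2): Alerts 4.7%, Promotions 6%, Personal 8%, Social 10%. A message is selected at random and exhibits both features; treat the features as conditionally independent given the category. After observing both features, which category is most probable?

Prior × likelihood for each hypothesis:
  Alerts: 0.35 × 0.02 × 0.047 = 0.000329
  Promotions: 0.11 × 0.127 × 0.06 = 0.0008382
  Personal: 0.17 × 0.055 × 0.08 = 0.000748
  Social: 0.37 × 0.04 × 0.1 = 0.00148
Normalizing constant = 0.0033952.
Largest term belongs to Social, so Social is most probable.

Social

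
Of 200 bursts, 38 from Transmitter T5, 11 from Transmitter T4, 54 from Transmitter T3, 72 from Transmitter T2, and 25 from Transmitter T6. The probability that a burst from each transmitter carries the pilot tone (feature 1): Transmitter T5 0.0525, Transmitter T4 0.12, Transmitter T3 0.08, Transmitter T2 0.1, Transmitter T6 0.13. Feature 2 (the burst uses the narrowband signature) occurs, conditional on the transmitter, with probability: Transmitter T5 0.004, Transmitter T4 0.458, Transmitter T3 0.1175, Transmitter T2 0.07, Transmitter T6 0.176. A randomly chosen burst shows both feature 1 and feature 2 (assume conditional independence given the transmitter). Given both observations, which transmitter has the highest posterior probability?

Compute prior × likelihood for every hypothesis:
  Transmitter T5: 0.19 × 0.0525 × 0.004 = 0.0000399
  Transmitter T4: 0.055 × 0.12 × 0.458 = 0.0030228
  Transmitter T3: 0.27 × 0.08 × 0.1175 = 0.002538
  Transmitter T2: 0.36 × 0.1 × 0.07 = 0.00252
  Transmitter T6: 0.125 × 0.13 × 0.176 = 0.00286
Sum = 0.0109807.
Largest term belongs to Transmitter T4, so Transmitter T4 is most probable.

Transmitter T4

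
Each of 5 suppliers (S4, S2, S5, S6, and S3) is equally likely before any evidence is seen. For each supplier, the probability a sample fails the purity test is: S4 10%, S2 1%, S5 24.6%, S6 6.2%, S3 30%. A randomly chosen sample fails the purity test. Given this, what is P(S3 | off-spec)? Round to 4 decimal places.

0.4178

Since the prior is uniform, the posterior is proportional to the likelihood:
  S4: 0.1
  S2: 0.01
  S5: 0.246
  S6: 0.062
  S3: 0.3
Sum = 0.718.
P(S3 | evidence) = 0.3 / 0.718 ≈ 0.4178.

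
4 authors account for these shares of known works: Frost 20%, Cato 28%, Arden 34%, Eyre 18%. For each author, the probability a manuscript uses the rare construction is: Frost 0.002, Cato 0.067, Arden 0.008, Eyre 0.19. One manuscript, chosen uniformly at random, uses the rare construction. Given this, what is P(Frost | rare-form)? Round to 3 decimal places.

0.007

Prior × likelihood for each hypothesis:
  Frost: 0.2 × 0.002 = 0.0004
  Cato: 0.28 × 0.067 = 0.01876
  Arden: 0.34 × 0.008 = 0.00272
  Eyre: 0.18 × 0.19 = 0.0342
Total = 0.05608.
P(Frost | evidence) = 0.0004 / 0.05608 ≈ 0.007.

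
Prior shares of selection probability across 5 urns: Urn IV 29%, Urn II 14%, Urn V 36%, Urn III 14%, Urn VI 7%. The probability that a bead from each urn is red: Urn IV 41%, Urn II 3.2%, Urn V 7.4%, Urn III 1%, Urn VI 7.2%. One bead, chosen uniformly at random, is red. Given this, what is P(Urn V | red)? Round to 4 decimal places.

0.1703

Prior × likelihood for each hypothesis:
  Urn IV: 0.29 × 0.41 = 0.1189
  Urn II: 0.14 × 0.032 = 0.00448
  Urn V: 0.36 × 0.074 = 0.02664
  Urn III: 0.14 × 0.01 = 0.0014
  Urn VI: 0.07 × 0.072 = 0.00504
Normalizing constant = 0.15646.
P(Urn V | evidence) = 0.02664 / 0.15646 ≈ 0.1703.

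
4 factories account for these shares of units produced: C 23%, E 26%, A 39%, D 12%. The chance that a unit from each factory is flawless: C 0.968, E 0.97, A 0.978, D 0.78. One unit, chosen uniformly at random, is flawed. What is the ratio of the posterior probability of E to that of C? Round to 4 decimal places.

Taking complements, P(flawed | each) = C 0.032, E 0.03, A 0.022, D 0.22.
Compute prior × likelihood for every hypothesis:
  C: 0.23 × 0.032 = 0.00736
  E: 0.26 × 0.03 = 0.0078
  A: 0.39 × 0.022 = 0.00858
  D: 0.12 × 0.22 = 0.0264
Sum = 0.05014.
The ratio is 0.0078 / 0.00736 (the normalizer cancels) = 1.0598.

1.0598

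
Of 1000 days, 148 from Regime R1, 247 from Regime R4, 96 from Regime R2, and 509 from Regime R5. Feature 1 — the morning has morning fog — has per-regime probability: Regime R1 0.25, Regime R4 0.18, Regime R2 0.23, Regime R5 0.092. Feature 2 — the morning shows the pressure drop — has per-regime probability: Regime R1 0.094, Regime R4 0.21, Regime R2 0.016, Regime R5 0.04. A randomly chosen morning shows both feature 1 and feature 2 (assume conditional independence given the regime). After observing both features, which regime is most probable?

Regime R4

Prior × likelihood for each hypothesis:
  Regime R1: 0.148 × 0.25 × 0.094 = 0.003478
  Regime R4: 0.247 × 0.18 × 0.21 = 0.0093366
  Regime R2: 0.096 × 0.23 × 0.016 = 0.00035328
  Regime R5: 0.509 × 0.092 × 0.04 = 0.00187312
Total = 0.015041.
Largest term belongs to Regime R4, so Regime R4 is most probable.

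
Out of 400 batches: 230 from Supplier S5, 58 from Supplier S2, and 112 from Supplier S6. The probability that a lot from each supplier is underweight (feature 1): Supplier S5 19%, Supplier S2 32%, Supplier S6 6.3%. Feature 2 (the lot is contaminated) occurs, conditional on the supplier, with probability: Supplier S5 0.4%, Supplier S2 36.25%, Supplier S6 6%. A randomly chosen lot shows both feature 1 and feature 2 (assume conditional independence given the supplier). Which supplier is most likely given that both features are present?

Supplier S2

Prior × likelihood for each hypothesis:
  Supplier S5: 0.575 × 0.19 × 0.004 = 0.000437
  Supplier S2: 0.145 × 0.32 × 0.3625 = 0.01682
  Supplier S6: 0.28 × 0.063 × 0.06 = 0.0010584
Normalizing constant = 0.0183154.
Largest term belongs to Supplier S2, so Supplier S2 is most probable.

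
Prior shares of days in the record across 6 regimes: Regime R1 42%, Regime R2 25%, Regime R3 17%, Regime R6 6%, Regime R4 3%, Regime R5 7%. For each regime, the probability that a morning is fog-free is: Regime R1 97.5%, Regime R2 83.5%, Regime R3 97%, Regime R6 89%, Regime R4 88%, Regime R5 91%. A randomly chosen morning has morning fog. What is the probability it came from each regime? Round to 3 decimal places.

Regime R1 0.143, Regime R2 0.562, Regime R3 0.070, Regime R6 0.090, Regime R4 0.049, Regime R5 0.086

Taking complements, P(fog | each) = Regime R1 0.025, Regime R2 0.165, Regime R3 0.03, Regime R6 0.11, Regime R4 0.12, Regime R5 0.09.
By Bayes' rule, posterior ∝ prior × likelihood:
  Regime R1: 0.42 × 0.025 = 0.0105
  Regime R2: 0.25 × 0.165 = 0.04125
  Regime R3: 0.17 × 0.03 = 0.0051
  Regime R6: 0.06 × 0.11 = 0.0066
  Regime R4: 0.03 × 0.12 = 0.0036
  Regime R5: 0.07 × 0.09 = 0.0063
Total = 0.07335.
P(Regime R1 | fog) = 0.0105/0.07335 ≈ 0.143
P(Regime R2 | fog) = 0.04125/0.07335 ≈ 0.562
P(Regime R3 | fog) = 0.0051/0.07335 ≈ 0.070
P(Regime R6 | fog) = 0.0066/0.07335 ≈ 0.090
P(Regime R4 | fog) = 0.0036/0.07335 ≈ 0.049
P(Regime R5 | fog) = 0.0063/0.07335 ≈ 0.086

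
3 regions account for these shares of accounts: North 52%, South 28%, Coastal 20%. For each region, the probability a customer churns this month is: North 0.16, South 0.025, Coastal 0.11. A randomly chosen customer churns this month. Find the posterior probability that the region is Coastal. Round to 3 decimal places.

By Bayes' rule, posterior ∝ prior × likelihood:
  North: 0.52 × 0.16 = 0.0832
  South: 0.28 × 0.025 = 0.007
  Coastal: 0.2 × 0.11 = 0.022
Total = 0.1122.
P(Coastal | evidence) = 0.022 / 0.1122 ≈ 0.196.

0.196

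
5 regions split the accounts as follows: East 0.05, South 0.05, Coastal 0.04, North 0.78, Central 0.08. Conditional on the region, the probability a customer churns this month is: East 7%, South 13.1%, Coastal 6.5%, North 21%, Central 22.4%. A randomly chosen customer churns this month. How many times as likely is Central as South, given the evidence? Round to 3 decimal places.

Prior × likelihood for each hypothesis:
  East: 0.05 × 0.07 = 0.0035
  South: 0.05 × 0.131 = 0.00655
  Coastal: 0.04 × 0.065 = 0.0026
  North: 0.78 × 0.21 = 0.1638
  Central: 0.08 × 0.224 = 0.01792
Normalizing constant = 0.19437.
The ratio is 0.01792 / 0.00655 (the normalizer cancels) = 2.736.

2.736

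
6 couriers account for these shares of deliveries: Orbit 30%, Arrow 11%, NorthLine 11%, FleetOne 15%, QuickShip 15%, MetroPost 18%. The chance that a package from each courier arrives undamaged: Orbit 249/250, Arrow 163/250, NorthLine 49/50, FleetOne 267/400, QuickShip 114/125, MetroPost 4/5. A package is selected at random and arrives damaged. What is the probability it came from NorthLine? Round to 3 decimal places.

Taking complements, P(damaged | each) = Orbit 0.004, Arrow 0.348, NorthLine 0.02, FleetOne 0.3325, QuickShip 0.088, MetroPost 0.2.
Prior × likelihood for each hypothesis:
  Orbit: 0.3 × 0.004 = 0.0012
  Arrow: 0.11 × 0.348 = 0.03828
  NorthLine: 0.11 × 0.02 = 0.0022
  FleetOne: 0.15 × 0.3325 = 0.049875
  QuickShip: 0.15 × 0.088 = 0.0132
  MetroPost: 0.18 × 0.2 = 0.036
Sum = 0.140755.
P(NorthLine | evidence) = 0.0022 / 0.140755 ≈ 0.016.

0.016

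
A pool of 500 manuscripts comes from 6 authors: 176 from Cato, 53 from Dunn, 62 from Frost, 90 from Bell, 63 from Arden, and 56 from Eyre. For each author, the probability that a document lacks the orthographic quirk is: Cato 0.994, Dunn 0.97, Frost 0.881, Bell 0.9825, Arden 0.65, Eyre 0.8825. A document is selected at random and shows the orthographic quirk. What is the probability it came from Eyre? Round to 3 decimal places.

0.164

Taking complements, P(quirk | each) = Cato 0.006, Dunn 0.03, Frost 0.119, Bell 0.0175, Arden 0.35, Eyre 0.1175.
By Bayes' rule, posterior ∝ prior × likelihood:
  Cato: 0.352 × 0.006 = 0.002112
  Dunn: 0.106 × 0.03 = 0.00318
  Frost: 0.124 × 0.119 = 0.014756
  Bell: 0.18 × 0.0175 = 0.00315
  Arden: 0.126 × 0.35 = 0.0441
  Eyre: 0.112 × 0.1175 = 0.01316
Normalizing constant = 0.080458.
P(Eyre | evidence) = 0.01316 / 0.080458 ≈ 0.164.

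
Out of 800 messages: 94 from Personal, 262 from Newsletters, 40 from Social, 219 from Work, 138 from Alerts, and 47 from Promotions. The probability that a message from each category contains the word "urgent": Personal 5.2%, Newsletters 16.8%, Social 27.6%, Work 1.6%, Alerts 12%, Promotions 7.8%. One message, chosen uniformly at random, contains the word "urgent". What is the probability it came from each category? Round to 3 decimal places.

Personal 0.058, Newsletters 0.526, Social 0.132, Work 0.042, Alerts 0.198, Promotions 0.044

Compute prior × likelihood for every hypothesis:
  Personal: 0.1175 × 0.052 = 0.00611
  Newsletters: 0.3275 × 0.168 = 0.05502
  Social: 0.05 × 0.276 = 0.0138
  Work: 0.27375 × 0.016 = 0.00438
  Alerts: 0.1725 × 0.12 = 0.0207
  Promotions: 0.05875 × 0.078 = 0.0045825
Sum = 0.1045925.
P(Personal | urgent-flag) = 0.00611/0.1045925 ≈ 0.058
P(Newsletters | urgent-flag) = 0.05502/0.1045925 ≈ 0.526
P(Social | urgent-flag) = 0.0138/0.1045925 ≈ 0.132
P(Work | urgent-flag) = 0.00438/0.1045925 ≈ 0.042
P(Alerts | urgent-flag) = 0.0207/0.1045925 ≈ 0.198
P(Promotions | urgent-flag) = 0.0045825/0.1045925 ≈ 0.044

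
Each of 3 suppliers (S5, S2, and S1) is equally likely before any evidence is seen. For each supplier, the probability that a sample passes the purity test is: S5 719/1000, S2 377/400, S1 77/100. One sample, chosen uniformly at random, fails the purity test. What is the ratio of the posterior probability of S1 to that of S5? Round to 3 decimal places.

Taking complements, P(off-spec | each) = S5 0.281, S2 0.0575, S1 0.23.
With a uniform prior (1/3 each), posterior ∝ likelihood:
  S5: 0.281
  S2: 0.0575
  S1: 0.23
Sum = 0.5685.
The ratio is 0.23 / 0.281 (the normalizer cancels) = 0.819.

0.819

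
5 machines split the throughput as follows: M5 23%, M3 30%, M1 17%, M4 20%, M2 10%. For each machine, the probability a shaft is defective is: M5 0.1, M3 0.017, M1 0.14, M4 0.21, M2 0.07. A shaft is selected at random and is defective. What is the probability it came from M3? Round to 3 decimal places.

Prior × likelihood for each hypothesis:
  M5: 0.23 × 0.1 = 0.023
  M3: 0.3 × 0.017 = 0.0051
  M1: 0.17 × 0.14 = 0.0238
  M4: 0.2 × 0.21 = 0.042
  M2: 0.1 × 0.07 = 0.007
Sum = 0.1009.
P(M3 | evidence) = 0.0051 / 0.1009 ≈ 0.051.

0.051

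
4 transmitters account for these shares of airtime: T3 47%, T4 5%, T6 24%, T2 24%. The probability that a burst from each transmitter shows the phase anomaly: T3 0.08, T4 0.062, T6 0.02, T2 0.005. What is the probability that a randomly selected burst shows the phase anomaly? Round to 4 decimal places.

Prior × likelihood for each hypothesis:
  T3: 0.47 × 0.08 = 0.0376
  T4: 0.05 × 0.062 = 0.0031
  T6: 0.24 × 0.02 = 0.0048
  T2: 0.24 × 0.005 = 0.0012
P(anomaly) = 0.0376 + 0.0031 + 0.0048 + 0.0012 = 0.0467 → 0.0467.

0.0467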